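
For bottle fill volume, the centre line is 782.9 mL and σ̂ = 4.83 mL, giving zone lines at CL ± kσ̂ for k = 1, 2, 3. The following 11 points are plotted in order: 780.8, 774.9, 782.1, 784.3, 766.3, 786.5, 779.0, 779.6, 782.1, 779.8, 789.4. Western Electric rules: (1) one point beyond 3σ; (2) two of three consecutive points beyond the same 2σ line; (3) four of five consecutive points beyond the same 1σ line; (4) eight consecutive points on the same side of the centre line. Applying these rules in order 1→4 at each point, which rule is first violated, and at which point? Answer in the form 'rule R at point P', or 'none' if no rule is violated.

rule 1 at point 5

Zone of each point (C = within 1σ̂, B = 1σ̂–2σ̂, A = 2σ̂–3σ̂, * = beyond 3σ̂; sign = side of CL): 1:-C, 2:-B, 3:-C, 4:+C, 5:-*, 6:+C, 7:-C, 8:-C, 9:-C, 10:-C, 11:+B
Rule 1 (one point beyond the 3σ limits) is satisfied at point 5.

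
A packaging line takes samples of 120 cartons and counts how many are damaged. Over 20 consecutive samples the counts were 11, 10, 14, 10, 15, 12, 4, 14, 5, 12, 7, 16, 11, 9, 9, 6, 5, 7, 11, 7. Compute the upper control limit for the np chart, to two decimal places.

p̄ = Σdᵢ / (k·n) = 195 / (20 × 120) = 0.08125
UCL = np̄ + 3·√(np̄(1−p̄)) = 9.7500 + 3 × √(9.7500×0.91875) = 9.7500 + 3 × 2.9930 = 18.7289

18.73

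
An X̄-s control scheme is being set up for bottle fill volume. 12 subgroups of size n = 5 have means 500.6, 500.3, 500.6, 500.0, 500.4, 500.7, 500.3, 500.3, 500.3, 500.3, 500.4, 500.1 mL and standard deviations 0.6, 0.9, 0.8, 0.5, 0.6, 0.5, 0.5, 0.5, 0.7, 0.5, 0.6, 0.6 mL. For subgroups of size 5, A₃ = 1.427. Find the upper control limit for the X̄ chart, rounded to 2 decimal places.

501.23

X̄̄ = (500.6 + 500.3 + 500.6 + 500.0 + 500.4 + 500.7 + 500.3 + 500.3 + 500.3 + 500.3 + 500.4 + 500.1) / 12 = 500.3583
s̄ = (0.6 + 0.9 + 0.8 + 0.5 + 0.6 + 0.5 + 0.5 + 0.5 + 0.7 + 0.5 + 0.6 + 0.6) / 12 = 0.6083
UCL = X̄̄ + A₃·s̄ = 500.3583 + 1.427 × 0.6083 = 501.2264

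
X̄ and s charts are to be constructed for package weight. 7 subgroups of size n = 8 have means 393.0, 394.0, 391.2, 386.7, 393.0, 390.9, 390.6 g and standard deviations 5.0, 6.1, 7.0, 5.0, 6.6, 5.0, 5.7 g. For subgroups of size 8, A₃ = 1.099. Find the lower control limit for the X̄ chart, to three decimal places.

X̄̄ = (393.0 + 394.0 + 391.2 + 386.7 + 393.0 + 390.9 + 390.6) / 7 = 391.3429
s̄ = (5.0 + 6.1 + 7.0 + 5.0 + 6.6 + 5.0 + 5.7) / 7 = 5.7714
LCL = X̄̄ − A₃·s̄ = 391.3429 − 1.099 × 5.7714 = 385.0001

385.000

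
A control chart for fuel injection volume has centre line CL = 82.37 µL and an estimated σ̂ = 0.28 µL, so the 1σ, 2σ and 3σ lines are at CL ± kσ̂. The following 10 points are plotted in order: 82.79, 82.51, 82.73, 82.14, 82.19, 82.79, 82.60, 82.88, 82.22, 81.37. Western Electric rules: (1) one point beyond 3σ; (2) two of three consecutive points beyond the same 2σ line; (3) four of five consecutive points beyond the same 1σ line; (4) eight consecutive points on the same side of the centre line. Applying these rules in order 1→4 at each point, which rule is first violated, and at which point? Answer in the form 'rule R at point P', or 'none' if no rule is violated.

rule 1 at point 10

Zone of each point (C = within 1σ̂, B = 1σ̂–2σ̂, A = 2σ̂–3σ̂, * = beyond 3σ̂; sign = side of CL): 1:+B, 2:+C, 3:+B, 4:-C, 5:-C, 6:+B, 7:+C, 8:+B, 9:-C, 10:-*
Rule 1 (one point beyond the 3σ limits) is satisfied at point 10.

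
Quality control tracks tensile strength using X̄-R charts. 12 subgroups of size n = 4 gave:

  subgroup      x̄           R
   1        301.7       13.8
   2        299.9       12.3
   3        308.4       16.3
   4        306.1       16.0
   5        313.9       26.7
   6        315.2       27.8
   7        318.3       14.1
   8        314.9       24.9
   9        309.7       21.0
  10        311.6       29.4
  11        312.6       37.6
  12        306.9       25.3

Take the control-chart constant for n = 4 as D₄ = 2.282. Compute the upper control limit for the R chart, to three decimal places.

R̄ = (13.8 + 12.3 + 16.3 + 16.0 + 26.7 + 27.8 + 14.1 + 24.9 + 21.0 + 29.4 + 37.6 + 25.3) / 12 = 265.2000 / 12 = 22.1000
UCL_R = D₄·R̄ = 2.282 × 22.1000 = 50.4322

50.432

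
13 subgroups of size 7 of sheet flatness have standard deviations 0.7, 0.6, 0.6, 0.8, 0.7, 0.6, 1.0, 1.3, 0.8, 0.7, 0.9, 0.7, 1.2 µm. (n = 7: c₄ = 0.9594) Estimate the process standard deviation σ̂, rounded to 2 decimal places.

s̄ = (0.7 + 0.6 + 0.6 + 0.8 + 0.7 + 0.6 + 1.0 + 1.3 + 0.8 + 0.7 + 0.9 + 0.7 + 1.2) / 13 = 0.8154
σ̂ = s̄ / c₄ = 0.8154 / 0.9594 = 0.8499

0.85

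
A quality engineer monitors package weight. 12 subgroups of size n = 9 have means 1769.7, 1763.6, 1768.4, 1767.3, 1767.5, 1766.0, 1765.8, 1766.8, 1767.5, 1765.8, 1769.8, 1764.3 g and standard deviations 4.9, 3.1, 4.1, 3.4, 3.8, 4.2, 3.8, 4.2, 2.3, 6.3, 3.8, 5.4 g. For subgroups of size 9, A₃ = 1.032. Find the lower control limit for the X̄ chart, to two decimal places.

1762.64

X̄̄ = (1769.7 + 1763.6 + 1768.4 + 1767.3 + 1767.5 + 1766.0 + 1765.8 + 1766.8 + 1767.5 + 1765.8 + 1769.8 + 1764.3) / 12 = 1766.8750
s̄ = (4.9 + 3.1 + 4.1 + 3.4 + 3.8 + 4.2 + 3.8 + 4.2 + 2.3 + 6.3 + 3.8 + 5.4) / 12 = 4.1083
LCL = X̄̄ − A₃·s̄ = 1766.8750 − 1.032 × 4.1083 = 1762.6352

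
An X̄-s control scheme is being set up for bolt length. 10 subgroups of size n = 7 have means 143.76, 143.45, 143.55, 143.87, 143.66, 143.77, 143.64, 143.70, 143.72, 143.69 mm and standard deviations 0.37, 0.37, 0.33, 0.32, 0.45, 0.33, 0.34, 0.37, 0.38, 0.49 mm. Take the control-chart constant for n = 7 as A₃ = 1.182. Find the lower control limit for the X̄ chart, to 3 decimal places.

143.238

X̄̄ = (143.76 + 143.45 + 143.55 + 143.87 + 143.66 + 143.77 + 143.64 + 143.70 + 143.72 + 143.69) / 10 = 143.6810
s̄ = (0.37 + 0.37 + 0.33 + 0.32 + 0.45 + 0.33 + 0.34 + 0.37 + 0.38 + 0.49) / 10 = 0.3750
LCL = X̄̄ − A₃·s̄ = 143.6810 − 1.182 × 0.3750 = 143.2377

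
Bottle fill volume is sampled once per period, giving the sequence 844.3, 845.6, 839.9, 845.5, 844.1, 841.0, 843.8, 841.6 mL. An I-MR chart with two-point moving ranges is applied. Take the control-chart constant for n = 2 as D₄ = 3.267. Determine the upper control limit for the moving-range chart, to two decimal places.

10.31

Moving ranges: 1.3, 5.7, 5.6, 1.4, 3.1, 2.8, 2.2; M̄R̄ = 22.1000 / 7 = 3.1571
UCL_MR = D₄·M̄R̄ = 3.267 × 3.1571 = 10.3144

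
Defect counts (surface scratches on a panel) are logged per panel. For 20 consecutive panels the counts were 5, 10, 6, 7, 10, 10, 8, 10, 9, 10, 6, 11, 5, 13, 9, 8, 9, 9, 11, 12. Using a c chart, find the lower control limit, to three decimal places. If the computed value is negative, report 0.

0.000

c̄ = (5 + 10 + 6 + 7 + 10 + 10 + 8 + 10 + 9 + 10 + 6 + 11 + 5 + 13 + 9 + 8 + 9 + 9 + 11 + 12) / 20 = 178 / 20 = 8.9000
LCL = c̄ − 3√c̄ = 8.9000 − 3 × 2.9833 = -0.0499 → 0 (cannot be negative)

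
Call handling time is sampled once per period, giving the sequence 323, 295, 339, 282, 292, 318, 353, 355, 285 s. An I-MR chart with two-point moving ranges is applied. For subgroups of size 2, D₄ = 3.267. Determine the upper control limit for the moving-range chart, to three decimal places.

Moving ranges: 28, 44, 57, 10, 26, 35, 2, 70; M̄R̄ = 272.0000 / 8 = 34.0000
UCL_MR = D₄·M̄R̄ = 3.267 × 34.0000 = 111.0780

111.078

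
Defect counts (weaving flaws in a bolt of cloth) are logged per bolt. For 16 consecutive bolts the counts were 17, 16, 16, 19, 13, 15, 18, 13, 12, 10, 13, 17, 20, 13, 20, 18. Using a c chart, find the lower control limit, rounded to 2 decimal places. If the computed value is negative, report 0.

c̄ = (17 + 16 + 16 + 19 + 13 + 15 + 18 + 13 + 12 + 10 + 13 + 17 + 20 + 13 + 20 + 18) / 16 = 250 / 16 = 15.6250
LCL = c̄ − 3√c̄ = 15.6250 − 3 × 3.9528 = 3.7665

3.77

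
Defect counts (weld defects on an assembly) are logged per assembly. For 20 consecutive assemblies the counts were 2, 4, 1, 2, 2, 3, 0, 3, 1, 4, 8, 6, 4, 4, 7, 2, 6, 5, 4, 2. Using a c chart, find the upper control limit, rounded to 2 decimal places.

c̄ = (2 + 4 + 1 + 2 + 2 + 3 + 0 + 3 + 1 + 4 + 8 + 6 + 4 + 4 + 7 + 2 + 6 + 5 + 4 + 2) / 20 = 70 / 20 = 3.5000
UCL = c̄ + 3√c̄ = 3.5000 + 3 × √3.5000 = 3.5000 + 3 × 1.8708 = 9.1125

9.11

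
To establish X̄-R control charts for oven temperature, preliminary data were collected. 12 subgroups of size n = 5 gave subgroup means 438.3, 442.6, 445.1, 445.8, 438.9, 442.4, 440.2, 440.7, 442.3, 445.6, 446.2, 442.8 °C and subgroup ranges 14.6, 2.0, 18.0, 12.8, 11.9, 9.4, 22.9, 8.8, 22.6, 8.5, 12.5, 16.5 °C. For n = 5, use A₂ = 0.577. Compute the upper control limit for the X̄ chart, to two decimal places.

X̄̄ = (438.3 + 442.6 + 445.1 + 445.8 + 438.9 + 442.4 + 440.2 + 440.7 + 442.3 + 445.6 + 446.2 + 442.8) / 12 = 5310.9000 / 12 = 442.5750
R̄ = (14.6 + 2.0 + 18.0 + 12.8 + 11.9 + 9.4 + 22.9 + 8.8 + 22.6 + 8.5 + 12.5 + 16.5) / 12 = 160.5000 / 12 = 13.3750
UCL = X̄̄ + A₂·R̄ = 442.5750 + 0.577 × 13.3750 = 450.2924

450.29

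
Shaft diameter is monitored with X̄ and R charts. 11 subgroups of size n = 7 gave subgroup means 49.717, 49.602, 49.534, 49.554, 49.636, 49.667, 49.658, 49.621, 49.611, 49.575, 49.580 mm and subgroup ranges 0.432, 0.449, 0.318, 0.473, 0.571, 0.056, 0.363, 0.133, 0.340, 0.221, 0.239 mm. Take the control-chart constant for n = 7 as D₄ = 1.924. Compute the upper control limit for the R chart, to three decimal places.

0.629

R̄ = (0.432 + 0.449 + 0.318 + 0.473 + 0.571 + 0.056 + 0.363 + 0.133 + 0.340 + 0.221 + 0.239) / 11 = 3.5950 / 11 = 0.3268
UCL_R = D₄·R̄ = 1.924 × 0.3268 = 0.6288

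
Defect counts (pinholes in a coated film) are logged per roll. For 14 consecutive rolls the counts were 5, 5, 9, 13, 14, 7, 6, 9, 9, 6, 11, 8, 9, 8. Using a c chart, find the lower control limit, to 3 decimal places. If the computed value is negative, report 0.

0.000

c̄ = (5 + 5 + 9 + 13 + 14 + 7 + 6 + 9 + 9 + 6 + 11 + 8 + 9 + 8) / 14 = 119 / 14 = 8.5000
LCL = c̄ − 3√c̄ = 8.5000 − 3 × 2.9155 = -0.2464 → 0 (cannot be negative)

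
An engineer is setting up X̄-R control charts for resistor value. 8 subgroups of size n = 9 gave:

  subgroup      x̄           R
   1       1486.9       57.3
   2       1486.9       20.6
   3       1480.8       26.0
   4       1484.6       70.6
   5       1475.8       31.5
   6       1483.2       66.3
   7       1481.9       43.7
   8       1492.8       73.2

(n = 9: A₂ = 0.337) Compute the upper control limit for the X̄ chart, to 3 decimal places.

1500.508

X̄̄ = (1486.9 + 1486.9 + 1480.8 + 1484.6 + 1475.8 + 1483.2 + 1481.9 + 1492.8) / 8 = 11872.9000 / 8 = 1484.1125
R̄ = (57.3 + 20.6 + 26.0 + 70.6 + 31.5 + 66.3 + 43.7 + 73.2) / 8 = 389.2000 / 8 = 48.6500
UCL = X̄̄ + A₂·R̄ = 1484.1125 + 0.337 × 48.6500 = 1500.5076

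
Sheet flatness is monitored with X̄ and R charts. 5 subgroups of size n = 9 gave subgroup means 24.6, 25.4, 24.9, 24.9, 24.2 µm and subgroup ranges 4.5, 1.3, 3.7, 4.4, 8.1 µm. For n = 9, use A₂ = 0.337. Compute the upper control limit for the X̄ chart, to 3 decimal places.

26.283

X̄̄ = (24.6 + 25.4 + 24.9 + 24.9 + 24.2) / 5 = 124.0000 / 5 = 24.8000
R̄ = (4.5 + 1.3 + 3.7 + 4.4 + 8.1) / 5 = 22.0000 / 5 = 4.4000
UCL = X̄̄ + A₂·R̄ = 24.8000 + 0.337 × 4.4000 = 26.2828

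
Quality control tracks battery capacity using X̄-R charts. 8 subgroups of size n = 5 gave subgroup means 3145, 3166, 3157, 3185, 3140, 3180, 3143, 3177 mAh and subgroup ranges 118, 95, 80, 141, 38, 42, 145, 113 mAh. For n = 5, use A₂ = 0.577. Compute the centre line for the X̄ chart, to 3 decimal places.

X̄̄ = (3145 + 3166 + 3157 + 3185 + 3140 + 3180 + 3143 + 3177) / 8 = 25293.0000 / 8 = 3161.6250
CL = X̄̄ = 3161.6250

3161.625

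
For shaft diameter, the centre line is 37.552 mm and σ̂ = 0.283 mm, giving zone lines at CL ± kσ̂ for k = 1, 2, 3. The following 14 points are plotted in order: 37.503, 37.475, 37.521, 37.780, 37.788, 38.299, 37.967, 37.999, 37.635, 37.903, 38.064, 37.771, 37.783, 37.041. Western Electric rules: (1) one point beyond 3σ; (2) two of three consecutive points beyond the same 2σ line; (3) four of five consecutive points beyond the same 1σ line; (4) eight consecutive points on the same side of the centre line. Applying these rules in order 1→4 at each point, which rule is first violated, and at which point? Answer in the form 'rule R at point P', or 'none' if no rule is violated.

rule 3 at point 10

Zone of each point (C = within 1σ̂, B = 1σ̂–2σ̂, A = 2σ̂–3σ̂, * = beyond 3σ̂; sign = side of CL): 1:-C, 2:-C, 3:-C, 4:+C, 5:+C, 6:+A, 7:+B, 8:+B, 9:+C, 10:+B, 11:+B, 12:+C, 13:+C, 14:-B
Rule 3 (four of five consecutive points beyond the same 1σ limit) is satisfied at point 10.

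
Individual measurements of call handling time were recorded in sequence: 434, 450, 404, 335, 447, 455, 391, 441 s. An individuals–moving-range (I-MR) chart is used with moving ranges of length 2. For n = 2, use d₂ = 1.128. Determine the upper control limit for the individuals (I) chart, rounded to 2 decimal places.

X̄ = (434 + 450 + 404 + 335 + 447 + 455 + 391 + 441) / 8 = 419.6250
Moving ranges: 16, 46, 69, 112, 8, 64, 50; M̄R̄ = 365.0000 / 7 = 52.1429
UCL = X̄ + 3·M̄R̄/d₂ = 419.6250 + 3 × 52.1429 / 1.128 = 558.3028

558.30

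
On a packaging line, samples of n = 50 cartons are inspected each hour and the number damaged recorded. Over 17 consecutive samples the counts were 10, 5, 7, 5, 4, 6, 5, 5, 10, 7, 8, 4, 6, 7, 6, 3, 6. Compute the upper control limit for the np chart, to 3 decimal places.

13.069

p̄ = Σdᵢ / (k·n) = 104 / (17 × 50) = 0.12235
UCL = np̄ + 3·√(np̄(1−p̄)) = 6.1176 + 3 × √(6.1176×0.87765) = 6.1176 + 3 × 2.3171 = 13.0691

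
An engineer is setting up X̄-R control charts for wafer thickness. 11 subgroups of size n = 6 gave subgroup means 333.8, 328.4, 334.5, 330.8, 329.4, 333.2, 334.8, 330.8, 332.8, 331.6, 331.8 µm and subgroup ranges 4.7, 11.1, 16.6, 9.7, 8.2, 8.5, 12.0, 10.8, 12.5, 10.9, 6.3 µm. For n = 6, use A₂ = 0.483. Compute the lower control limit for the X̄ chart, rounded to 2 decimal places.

X̄̄ = (333.8 + 328.4 + 334.5 + 330.8 + 329.4 + 333.2 + 334.8 + 330.8 + 332.8 + 331.6 + 331.8) / 11 = 3651.9000 / 11 = 331.9909
R̄ = (4.7 + 11.1 + 16.6 + 9.7 + 8.2 + 8.5 + 12.0 + 10.8 + 12.5 + 10.9 + 6.3) / 11 = 111.3000 / 11 = 10.1182
LCL = X̄̄ − A₂·R̄ = 331.9909 − 0.483 × 10.1182 = 327.1038

327.10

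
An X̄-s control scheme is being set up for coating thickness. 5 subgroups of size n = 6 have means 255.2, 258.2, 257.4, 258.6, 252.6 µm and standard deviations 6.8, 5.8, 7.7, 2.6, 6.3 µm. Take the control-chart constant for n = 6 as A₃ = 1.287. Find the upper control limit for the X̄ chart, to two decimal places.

X̄̄ = (255.2 + 258.2 + 257.4 + 258.6 + 252.6) / 5 = 256.4000
s̄ = (6.8 + 5.8 + 7.7 + 2.6 + 6.3) / 5 = 5.8400
UCL = X̄̄ + A₃·s̄ = 256.4000 + 1.287 × 5.8400 = 263.9161

263.92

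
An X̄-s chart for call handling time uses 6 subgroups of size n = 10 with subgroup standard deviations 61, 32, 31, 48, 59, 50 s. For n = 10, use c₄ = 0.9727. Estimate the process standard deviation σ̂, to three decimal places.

48.148

s̄ = (61 + 32 + 31 + 48 + 59 + 50) / 6 = 46.8333
σ̂ = s̄ / c₄ = 46.8333 / 0.9727 = 48.1478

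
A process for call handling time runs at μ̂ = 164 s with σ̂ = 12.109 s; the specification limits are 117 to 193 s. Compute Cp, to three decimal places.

1.046

Cp = (USL − LSL) / (6σ̂) = (193 − 117) / (6 × 12.109) = 76.0000 / 72.6540 = 1.0461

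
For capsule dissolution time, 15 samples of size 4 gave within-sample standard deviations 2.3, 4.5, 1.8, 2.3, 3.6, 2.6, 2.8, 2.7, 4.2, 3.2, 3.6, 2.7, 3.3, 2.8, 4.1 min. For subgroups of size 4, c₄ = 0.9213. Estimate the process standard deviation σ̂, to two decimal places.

s̄ = (2.3 + 4.5 + 1.8 + 2.3 + 3.6 + 2.6 + 2.8 + 2.7 + 4.2 + 3.2 + 3.6 + 2.7 + 3.3 + 2.8 + 4.1) / 15 = 3.1000
σ̂ = s̄ / c₄ = 3.1000 / 0.9213 = 3.3648

3.36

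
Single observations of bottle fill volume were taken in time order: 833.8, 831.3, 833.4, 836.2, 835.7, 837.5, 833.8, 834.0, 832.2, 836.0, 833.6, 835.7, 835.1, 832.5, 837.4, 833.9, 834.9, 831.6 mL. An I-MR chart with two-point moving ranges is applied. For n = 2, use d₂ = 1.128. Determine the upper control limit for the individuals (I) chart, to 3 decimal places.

X̄ = (833.8 + 831.3 + 833.4 + 836.2 + 835.7 + 837.5 + 833.8 + 834.0 + 832.2 + 836.0 + 833.6 + 835.7 + 835.1 + 832.5 + 837.4 + 833.9 + 834.9 + 831.6) / 18 = 834.3667
Moving ranges: 2.5, 2.1, 2.8, 0.5, 1.8, 3.7, 0.2, 1.8, 3.8, 2.4, 2.1, 0.6, 2.6, 4.9, 3.5, 1.0, 3.3; M̄R̄ = 39.6000 / 17 = 2.3294
UCL = X̄ + 3·M̄R̄/d₂ = 834.3667 + 3 × 2.3294 / 1.128 = 840.5619

840.562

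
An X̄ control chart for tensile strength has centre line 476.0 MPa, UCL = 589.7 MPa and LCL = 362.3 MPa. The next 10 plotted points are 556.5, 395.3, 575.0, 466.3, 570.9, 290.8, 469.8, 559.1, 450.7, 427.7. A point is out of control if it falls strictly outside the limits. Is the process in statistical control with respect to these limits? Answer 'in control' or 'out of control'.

out of control

Compare each point to [362.3, 589.7]: sample 6 = 290.8 < LCL.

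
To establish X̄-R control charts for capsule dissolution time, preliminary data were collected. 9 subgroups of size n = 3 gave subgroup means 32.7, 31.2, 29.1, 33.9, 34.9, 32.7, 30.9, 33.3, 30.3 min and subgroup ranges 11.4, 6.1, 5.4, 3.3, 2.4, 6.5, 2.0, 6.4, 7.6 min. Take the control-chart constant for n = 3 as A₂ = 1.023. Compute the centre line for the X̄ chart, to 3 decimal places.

32.111

X̄̄ = (32.7 + 31.2 + 29.1 + 33.9 + 34.9 + 32.7 + 30.9 + 33.3 + 30.3) / 9 = 289.0000 / 9 = 32.1111
CL = X̄̄ = 32.1111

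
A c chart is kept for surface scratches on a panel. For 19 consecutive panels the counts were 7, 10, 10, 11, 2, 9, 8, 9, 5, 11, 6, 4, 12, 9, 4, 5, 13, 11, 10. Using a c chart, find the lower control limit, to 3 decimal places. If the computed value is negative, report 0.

c̄ = (7 + 10 + 10 + 11 + 2 + 9 + 8 + 9 + 5 + 11 + 6 + 4 + 12 + 9 + 4 + 5 + 13 + 11 + 10) / 19 = 156 / 19 = 8.2105
LCL = c̄ − 3√c̄ = 8.2105 − 3 × 2.8654 = -0.3857 → 0 (cannot be negative)

0.000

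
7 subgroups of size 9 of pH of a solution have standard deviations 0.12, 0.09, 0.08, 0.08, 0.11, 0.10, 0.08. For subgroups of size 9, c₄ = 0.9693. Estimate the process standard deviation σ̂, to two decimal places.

0.10

s̄ = (0.12 + 0.09 + 0.08 + 0.08 + 0.11 + 0.10 + 0.08) / 7 = 0.0943
σ̂ = s̄ / c₄ = 0.0943 / 0.9693 = 0.0973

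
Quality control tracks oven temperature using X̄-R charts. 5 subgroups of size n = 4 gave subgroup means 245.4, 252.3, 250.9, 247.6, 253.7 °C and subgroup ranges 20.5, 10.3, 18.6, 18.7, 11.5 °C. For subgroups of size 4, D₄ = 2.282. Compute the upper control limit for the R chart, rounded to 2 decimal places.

36.33

R̄ = (20.5 + 10.3 + 18.6 + 18.7 + 11.5) / 5 = 79.6000 / 5 = 15.9200
UCL_R = D₄·R̄ = 2.282 × 15.9200 = 36.3294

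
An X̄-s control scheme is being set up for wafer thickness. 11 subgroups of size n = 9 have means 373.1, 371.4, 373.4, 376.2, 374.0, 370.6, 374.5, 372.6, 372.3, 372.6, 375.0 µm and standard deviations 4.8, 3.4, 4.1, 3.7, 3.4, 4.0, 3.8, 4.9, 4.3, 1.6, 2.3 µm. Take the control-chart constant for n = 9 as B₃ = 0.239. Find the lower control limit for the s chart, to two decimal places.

s̄ = (4.8 + 3.4 + 4.1 + 3.7 + 3.4 + 4.0 + 3.8 + 4.9 + 4.3 + 1.6 + 2.3) / 11 = 3.6636
LCL_s = B₃·s̄ = 0.239 × 3.6636 = 0.8756

0.88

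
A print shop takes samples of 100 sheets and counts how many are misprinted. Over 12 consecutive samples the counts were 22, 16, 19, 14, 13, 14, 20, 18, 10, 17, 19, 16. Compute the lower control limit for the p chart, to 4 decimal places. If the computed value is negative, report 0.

0.0536

p̄ = Σdᵢ / (k·n) = 198 / (12 × 100) = 0.16500
LCL = p̄ − 3·√(p̄(1−p̄)/n) = 0.16500 − 3 × 0.03712 = 0.05365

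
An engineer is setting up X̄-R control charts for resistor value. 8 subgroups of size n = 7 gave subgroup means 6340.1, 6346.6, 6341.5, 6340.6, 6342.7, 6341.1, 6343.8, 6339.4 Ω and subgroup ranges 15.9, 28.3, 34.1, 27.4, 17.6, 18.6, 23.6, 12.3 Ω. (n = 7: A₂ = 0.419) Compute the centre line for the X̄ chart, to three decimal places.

X̄̄ = (6340.1 + 6346.6 + 6341.5 + 6340.6 + 6342.7 + 6341.1 + 6343.8 + 6339.4) / 8 = 50735.8000 / 8 = 6341.9750
CL = X̄̄ = 6341.9750

6341.975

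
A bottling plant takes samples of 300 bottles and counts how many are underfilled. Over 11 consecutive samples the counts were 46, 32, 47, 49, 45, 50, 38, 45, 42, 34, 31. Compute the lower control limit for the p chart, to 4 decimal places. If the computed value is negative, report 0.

p̄ = Σdᵢ / (k·n) = 459 / (11 × 300) = 0.13909
LCL = p̄ − 3·√(p̄(1−p̄)/n) = 0.13909 − 3 × 0.01998 = 0.07915

0.0792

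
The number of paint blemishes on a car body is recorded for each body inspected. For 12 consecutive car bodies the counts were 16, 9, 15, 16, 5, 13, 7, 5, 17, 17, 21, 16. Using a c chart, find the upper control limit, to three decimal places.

23.935

c̄ = (16 + 9 + 15 + 16 + 5 + 13 + 7 + 5 + 17 + 17 + 21 + 16) / 12 = 157 / 12 = 13.0833
UCL = c̄ + 3√c̄ = 13.0833 + 3 × √13.0833 = 13.0833 + 3 × 3.6171 = 23.9346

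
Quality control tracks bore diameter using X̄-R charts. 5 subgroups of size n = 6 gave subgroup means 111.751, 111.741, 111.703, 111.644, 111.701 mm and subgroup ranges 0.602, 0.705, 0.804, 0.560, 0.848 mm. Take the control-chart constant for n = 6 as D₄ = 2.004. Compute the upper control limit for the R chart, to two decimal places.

R̄ = (0.602 + 0.705 + 0.804 + 0.560 + 0.848) / 5 = 3.5190 / 5 = 0.7038
UCL_R = D₄·R̄ = 2.004 × 0.7038 = 1.4104

1.41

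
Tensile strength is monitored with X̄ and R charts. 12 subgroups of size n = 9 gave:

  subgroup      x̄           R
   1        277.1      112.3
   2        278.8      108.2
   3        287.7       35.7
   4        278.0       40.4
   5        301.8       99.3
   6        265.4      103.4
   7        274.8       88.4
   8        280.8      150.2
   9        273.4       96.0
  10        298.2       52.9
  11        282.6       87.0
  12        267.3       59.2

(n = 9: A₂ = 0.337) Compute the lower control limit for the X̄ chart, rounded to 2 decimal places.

X̄̄ = (277.1 + 278.8 + 287.7 + 278.0 + 301.8 + 265.4 + 274.8 + 280.8 + 273.4 + 298.2 + 282.6 + 267.3) / 12 = 3365.9000 / 12 = 280.4917
R̄ = (112.3 + 108.2 + 35.7 + 40.4 + 99.3 + 103.4 + 88.4 + 150.2 + 96.0 + 52.9 + 87.0 + 59.2) / 12 = 1033.0000 / 12 = 86.0833
LCL = X̄̄ − A₂·R̄ = 280.4917 − 0.337 × 86.0833 = 251.4816

251.48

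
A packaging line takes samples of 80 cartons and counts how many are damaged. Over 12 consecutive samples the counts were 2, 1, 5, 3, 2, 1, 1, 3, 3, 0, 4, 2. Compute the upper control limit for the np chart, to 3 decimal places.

6.686

p̄ = Σdᵢ / (k·n) = 27 / (12 × 80) = 0.02813
UCL = np̄ + 3·√(np̄(1−p̄)) = 2.2500 + 3 × √(2.2500×0.97188) = 2.2500 + 3 × 1.4788 = 6.6863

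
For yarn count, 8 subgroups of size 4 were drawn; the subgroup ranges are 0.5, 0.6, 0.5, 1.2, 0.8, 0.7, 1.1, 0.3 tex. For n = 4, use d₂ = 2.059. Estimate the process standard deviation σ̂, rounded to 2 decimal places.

R̄ = (0.5 + 0.6 + 0.5 + 1.2 + 0.8 + 0.7 + 1.1 + 0.3) / 8 = 0.7125
σ̂ = R̄ / d₂ = 0.7125 / 2.059 = 0.3460

0.35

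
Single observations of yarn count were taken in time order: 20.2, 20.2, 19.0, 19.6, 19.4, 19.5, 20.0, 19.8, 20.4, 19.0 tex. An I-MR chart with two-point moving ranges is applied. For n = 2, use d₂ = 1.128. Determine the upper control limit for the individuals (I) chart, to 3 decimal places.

21.128

X̄ = (20.2 + 20.2 + 19.0 + 19.6 + 19.4 + 19.5 + 20.0 + 19.8 + 20.4 + 19.0) / 10 = 19.7100
Moving ranges: 0.0, 1.2, 0.6, 0.2, 0.1, 0.5, 0.2, 0.6, 1.4; M̄R̄ = 4.8000 / 9 = 0.5333
UCL = X̄ + 3·M̄R̄/d₂ = 19.7100 + 3 × 0.5333 / 1.128 = 21.1284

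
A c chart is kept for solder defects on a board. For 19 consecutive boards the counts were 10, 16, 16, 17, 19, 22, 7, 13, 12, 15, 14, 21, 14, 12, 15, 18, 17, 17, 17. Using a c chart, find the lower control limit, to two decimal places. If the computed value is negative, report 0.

3.61

c̄ = (10 + 16 + 16 + 17 + 19 + 22 + 7 + 13 + 12 + 15 + 14 + 21 + 14 + 12 + 15 + 18 + 17 + 17 + 17) / 19 = 292 / 19 = 15.3684
LCL = c̄ − 3√c̄ = 15.3684 − 3 × 3.9203 = 3.6076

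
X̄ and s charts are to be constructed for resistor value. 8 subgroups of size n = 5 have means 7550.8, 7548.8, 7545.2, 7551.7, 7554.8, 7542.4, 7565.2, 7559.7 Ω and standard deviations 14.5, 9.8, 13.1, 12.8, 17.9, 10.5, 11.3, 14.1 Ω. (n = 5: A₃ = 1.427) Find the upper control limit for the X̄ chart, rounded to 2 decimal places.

7570.88

X̄̄ = (7550.8 + 7548.8 + 7545.2 + 7551.7 + 7554.8 + 7542.4 + 7565.2 + 7559.7) / 8 = 7552.3250
s̄ = (14.5 + 9.8 + 13.1 + 12.8 + 17.9 + 10.5 + 11.3 + 14.1) / 8 = 13.0000
UCL = X̄̄ + A₃·s̄ = 7552.3250 + 1.427 × 13.0000 = 7570.8760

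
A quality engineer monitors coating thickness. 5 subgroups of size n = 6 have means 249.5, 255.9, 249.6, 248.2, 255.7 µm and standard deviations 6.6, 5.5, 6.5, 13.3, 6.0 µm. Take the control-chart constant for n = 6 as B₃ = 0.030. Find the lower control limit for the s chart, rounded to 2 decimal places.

0.23

s̄ = (6.6 + 5.5 + 6.5 + 13.3 + 6.0) / 5 = 7.5800
LCL_s = B₃·s̄ = 0.030 × 7.5800 = 0.2274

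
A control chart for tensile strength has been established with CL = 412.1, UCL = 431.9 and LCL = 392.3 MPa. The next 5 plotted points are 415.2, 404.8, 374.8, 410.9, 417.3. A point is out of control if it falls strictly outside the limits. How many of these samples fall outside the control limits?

Compare each point to [392.3, 431.9]: sample 3 = 374.8 < LCL.

1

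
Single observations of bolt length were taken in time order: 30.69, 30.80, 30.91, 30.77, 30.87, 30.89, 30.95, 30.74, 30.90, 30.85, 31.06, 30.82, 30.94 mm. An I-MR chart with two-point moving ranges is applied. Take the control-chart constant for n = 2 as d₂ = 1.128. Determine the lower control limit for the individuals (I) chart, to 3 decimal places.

X̄ = (30.69 + 30.80 + 30.91 + 30.77 + 30.87 + 30.89 + 30.95 + 30.74 + 30.90 + 30.85 + 31.06 + 30.82 + 30.94) / 13 = 30.8608
Moving ranges: 0.11, 0.11, 0.14, 0.10, 0.02, 0.06, 0.21, 0.16, 0.05, 0.21, 0.24, 0.12; M̄R̄ = 1.5300 / 12 = 0.1275
LCL = X̄ − 3·M̄R̄/d₂ = 30.8608 − 3 × 0.1275 / 1.128 = 30.5217

30.522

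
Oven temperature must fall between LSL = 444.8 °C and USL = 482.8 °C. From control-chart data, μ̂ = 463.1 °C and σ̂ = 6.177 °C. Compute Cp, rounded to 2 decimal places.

Cp = (USL − LSL) / (6σ̂) = (482.8 − 444.8) / (6 × 6.177) = 38.0000 / 37.0620 = 1.0253

1.03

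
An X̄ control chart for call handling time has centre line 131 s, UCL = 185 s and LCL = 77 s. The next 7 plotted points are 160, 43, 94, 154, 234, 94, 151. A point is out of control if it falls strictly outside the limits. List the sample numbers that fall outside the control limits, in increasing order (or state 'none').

2, 5

Compare each point to [77, 185]: sample 2 = 43 < LCL; sample 5 = 234 > UCL.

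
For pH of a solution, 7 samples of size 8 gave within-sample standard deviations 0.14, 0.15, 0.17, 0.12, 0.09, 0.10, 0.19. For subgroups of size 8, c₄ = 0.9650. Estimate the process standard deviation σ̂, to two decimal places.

s̄ = (0.14 + 0.15 + 0.17 + 0.12 + 0.09 + 0.10 + 0.19) / 7 = 0.1371
σ̂ = s̄ / c₄ = 0.1371 / 0.9650 = 0.1421

0.14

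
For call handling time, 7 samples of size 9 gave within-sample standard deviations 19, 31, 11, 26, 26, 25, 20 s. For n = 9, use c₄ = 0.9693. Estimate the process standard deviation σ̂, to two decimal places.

s̄ = (19 + 31 + 11 + 26 + 26 + 25 + 20) / 7 = 22.5714
σ̂ = s̄ / c₄ = 22.5714 / 0.9693 = 23.2863

23.29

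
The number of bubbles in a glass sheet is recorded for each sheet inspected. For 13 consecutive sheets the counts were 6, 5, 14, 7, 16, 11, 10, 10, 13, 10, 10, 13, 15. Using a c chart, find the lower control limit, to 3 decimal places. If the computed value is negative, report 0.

c̄ = (6 + 5 + 14 + 7 + 16 + 11 + 10 + 10 + 13 + 10 + 10 + 13 + 15) / 13 = 140 / 13 = 10.7692
LCL = c̄ − 3√c̄ = 10.7692 − 3 × 3.2817 = 0.9243

0.924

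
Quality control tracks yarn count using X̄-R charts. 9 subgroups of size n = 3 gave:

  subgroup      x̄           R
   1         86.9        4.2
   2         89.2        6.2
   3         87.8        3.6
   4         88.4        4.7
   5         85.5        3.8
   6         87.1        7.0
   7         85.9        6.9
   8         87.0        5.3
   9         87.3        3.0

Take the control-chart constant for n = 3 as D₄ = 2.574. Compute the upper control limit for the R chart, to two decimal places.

R̄ = (4.2 + 6.2 + 3.6 + 4.7 + 3.8 + 7.0 + 6.9 + 5.3 + 3.0) / 9 = 44.7000 / 9 = 4.9667
UCL_R = D₄·R̄ = 2.574 × 4.9667 = 12.7842

12.78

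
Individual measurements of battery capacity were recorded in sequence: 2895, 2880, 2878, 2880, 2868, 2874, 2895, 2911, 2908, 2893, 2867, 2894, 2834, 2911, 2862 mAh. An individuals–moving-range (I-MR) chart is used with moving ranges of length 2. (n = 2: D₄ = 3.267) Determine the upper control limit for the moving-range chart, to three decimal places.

77.241

Moving ranges: 15, 2, 2, 12, 6, 21, 16, 3, 15, 26, 27, 60, 77, 49; M̄R̄ = 331.0000 / 14 = 23.6429
UCL_MR = D₄·M̄R̄ = 3.267 × 23.6429 = 77.2412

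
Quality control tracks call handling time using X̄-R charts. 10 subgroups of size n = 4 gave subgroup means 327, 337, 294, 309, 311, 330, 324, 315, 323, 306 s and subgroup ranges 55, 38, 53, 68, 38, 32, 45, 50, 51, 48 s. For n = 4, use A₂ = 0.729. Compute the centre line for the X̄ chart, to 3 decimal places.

X̄̄ = (327 + 337 + 294 + 309 + 311 + 330 + 324 + 315 + 323 + 306) / 10 = 3176.0000 / 10 = 317.6000
CL = X̄̄ = 317.6000

317.600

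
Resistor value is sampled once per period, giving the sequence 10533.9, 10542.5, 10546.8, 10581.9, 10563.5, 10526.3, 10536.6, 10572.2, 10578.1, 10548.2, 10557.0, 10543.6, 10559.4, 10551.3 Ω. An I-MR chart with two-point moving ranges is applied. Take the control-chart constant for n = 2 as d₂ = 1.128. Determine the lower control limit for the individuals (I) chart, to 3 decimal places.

10505.610

X̄ = (10533.9 + 10542.5 + 10546.8 + 10581.9 + 10563.5 + 10526.3 + 10536.6 + 10572.2 + 10578.1 + 10548.2 + 10557.0 + 10543.6 + 10559.4 + 10551.3) / 14 = 10552.9500
Moving ranges: 8.6, 4.3, 35.1, 18.4, 37.2, 10.3, 35.6, 5.9, 29.9, 8.8, 13.4, 15.8, 8.1; M̄R̄ = 231.4000 / 13 = 17.8000
LCL = X̄ − 3·M̄R̄/d₂ = 10552.9500 − 3 × 17.8000 / 1.128 = 10505.6096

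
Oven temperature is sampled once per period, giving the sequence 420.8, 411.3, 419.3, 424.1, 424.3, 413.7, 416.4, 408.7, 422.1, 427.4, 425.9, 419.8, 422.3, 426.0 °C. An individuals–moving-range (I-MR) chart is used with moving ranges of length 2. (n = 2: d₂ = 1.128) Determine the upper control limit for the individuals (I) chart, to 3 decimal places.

X̄ = (420.8 + 411.3 + 419.3 + 424.1 + 424.3 + 413.7 + 416.4 + 408.7 + 422.1 + 427.4 + 425.9 + 419.8 + 422.3 + 426.0) / 14 = 420.1500
Moving ranges: 9.5, 8.0, 4.8, 0.2, 10.6, 2.7, 7.7, 13.4, 5.3, 1.5, 6.1, 2.5, 3.7; M̄R̄ = 76.0000 / 13 = 5.8462
UCL = X̄ + 3·M̄R̄/d₂ = 420.1500 + 3 × 5.8462 / 1.128 = 435.6983

435.698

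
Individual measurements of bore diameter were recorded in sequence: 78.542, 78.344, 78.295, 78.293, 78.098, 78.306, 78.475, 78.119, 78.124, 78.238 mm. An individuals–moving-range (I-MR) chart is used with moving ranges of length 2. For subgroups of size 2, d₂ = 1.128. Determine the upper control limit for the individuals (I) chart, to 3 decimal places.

X̄ = (78.542 + 78.344 + 78.295 + 78.293 + 78.098 + 78.306 + 78.475 + 78.119 + 78.124 + 78.238) / 10 = 78.2834
Moving ranges: 0.198, 0.049, 0.002, 0.195, 0.208, 0.169, 0.356, 0.005, 0.114; M̄R̄ = 1.2960 / 9 = 0.1440
UCL = X̄ + 3·M̄R̄/d₂ = 78.2834 + 3 × 0.1440 / 1.128 = 78.6664

78.666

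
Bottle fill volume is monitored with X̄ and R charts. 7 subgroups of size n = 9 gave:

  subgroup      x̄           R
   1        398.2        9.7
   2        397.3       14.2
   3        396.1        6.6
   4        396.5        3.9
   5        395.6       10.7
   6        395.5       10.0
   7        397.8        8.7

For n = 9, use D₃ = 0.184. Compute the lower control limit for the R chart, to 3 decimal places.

R̄ = (9.7 + 14.2 + 6.6 + 3.9 + 10.7 + 10.0 + 8.7) / 7 = 63.8000 / 7 = 9.1143
LCL_R = D₃·R̄ = 0.184 × 9.1143 = 1.6770

1.677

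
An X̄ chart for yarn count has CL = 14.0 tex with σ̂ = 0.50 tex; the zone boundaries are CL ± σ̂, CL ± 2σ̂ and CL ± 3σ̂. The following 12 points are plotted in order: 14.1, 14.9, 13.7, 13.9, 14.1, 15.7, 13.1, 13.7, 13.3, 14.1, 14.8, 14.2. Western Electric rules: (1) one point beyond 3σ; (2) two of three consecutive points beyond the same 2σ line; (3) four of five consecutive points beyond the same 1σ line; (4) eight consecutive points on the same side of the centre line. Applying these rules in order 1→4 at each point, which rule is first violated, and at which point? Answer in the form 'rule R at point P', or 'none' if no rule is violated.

Zone of each point (C = within 1σ̂, B = 1σ̂–2σ̂, A = 2σ̂–3σ̂, * = beyond 3σ̂; sign = side of CL): 1:+C, 2:+B, 3:-C, 4:-C, 5:+C, 6:+*, 7:-B, 8:-C, 9:-B, 10:+C, 11:+B, 12:+C
Rule 1 (one point beyond the 3σ limits) is satisfied at point 6.

rule 1 at point 6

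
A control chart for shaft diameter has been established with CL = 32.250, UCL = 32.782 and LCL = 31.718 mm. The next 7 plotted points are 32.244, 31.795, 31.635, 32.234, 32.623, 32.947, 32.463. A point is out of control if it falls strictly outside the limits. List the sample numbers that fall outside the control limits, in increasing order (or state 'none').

Compare each point to [31.718, 32.782]: sample 3 = 31.635 < LCL; sample 6 = 32.947 > UCL.

3, 6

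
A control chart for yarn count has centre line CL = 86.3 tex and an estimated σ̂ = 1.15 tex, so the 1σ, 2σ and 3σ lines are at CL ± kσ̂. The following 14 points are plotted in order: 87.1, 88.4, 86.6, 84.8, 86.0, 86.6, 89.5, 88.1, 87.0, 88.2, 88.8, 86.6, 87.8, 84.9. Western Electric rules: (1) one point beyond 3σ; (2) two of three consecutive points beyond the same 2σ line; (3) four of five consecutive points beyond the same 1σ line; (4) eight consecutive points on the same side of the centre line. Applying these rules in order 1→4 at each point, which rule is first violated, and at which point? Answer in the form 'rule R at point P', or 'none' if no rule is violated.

Zone of each point (C = within 1σ̂, B = 1σ̂–2σ̂, A = 2σ̂–3σ̂, * = beyond 3σ̂; sign = side of CL): 1:+C, 2:+B, 3:+C, 4:-B, 5:-C, 6:+C, 7:+A, 8:+B, 9:+C, 10:+B, 11:+A, 12:+C, 13:+B, 14:-B
Rule 3 (four of five consecutive points beyond the same 1σ limit) is satisfied at point 11.

rule 3 at point 11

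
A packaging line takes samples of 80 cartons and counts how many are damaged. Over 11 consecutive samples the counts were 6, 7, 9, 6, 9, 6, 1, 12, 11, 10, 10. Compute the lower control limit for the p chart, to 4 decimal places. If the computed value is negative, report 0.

p̄ = Σdᵢ / (k·n) = 87 / (11 × 80) = 0.09886
LCL = p̄ − 3·√(p̄(1−p̄)/n) = 0.09886 − 3 × 0.03337 = -0.00125 → 0 (negative, so LCL = 0)

0.0000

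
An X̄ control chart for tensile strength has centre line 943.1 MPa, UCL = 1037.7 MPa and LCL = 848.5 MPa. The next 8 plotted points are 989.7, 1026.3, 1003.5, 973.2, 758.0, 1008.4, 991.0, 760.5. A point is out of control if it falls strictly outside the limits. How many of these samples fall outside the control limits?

Compare each point to [848.5, 1037.7]: sample 5 = 758.0 < LCL; sample 8 = 760.5 < LCL.

2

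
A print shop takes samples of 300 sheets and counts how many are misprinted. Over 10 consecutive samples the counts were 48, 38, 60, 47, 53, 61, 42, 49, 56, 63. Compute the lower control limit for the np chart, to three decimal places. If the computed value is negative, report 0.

p̄ = Σdᵢ / (k·n) = 517 / (10 × 300) = 0.17233
LCL = np̄ − 3·√(np̄(1−p̄)) = 51.7000 − 3 × 6.5414 = 32.0757

32.076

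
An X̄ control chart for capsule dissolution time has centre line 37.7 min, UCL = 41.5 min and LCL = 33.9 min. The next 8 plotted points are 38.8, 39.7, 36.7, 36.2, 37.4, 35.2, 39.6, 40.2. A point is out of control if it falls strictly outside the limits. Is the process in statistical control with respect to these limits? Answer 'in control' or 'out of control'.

All 8 points lie within [33.9, 41.5].

in control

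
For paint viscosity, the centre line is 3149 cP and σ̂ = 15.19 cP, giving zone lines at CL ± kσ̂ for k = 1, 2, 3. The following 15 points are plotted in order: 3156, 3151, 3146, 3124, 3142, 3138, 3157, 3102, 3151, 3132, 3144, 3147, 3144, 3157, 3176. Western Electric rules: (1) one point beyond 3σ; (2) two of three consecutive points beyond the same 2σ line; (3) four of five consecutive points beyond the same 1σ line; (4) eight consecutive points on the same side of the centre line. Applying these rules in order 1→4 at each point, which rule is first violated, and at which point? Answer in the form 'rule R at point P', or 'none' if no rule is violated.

rule 1 at point 8

Zone of each point (C = within 1σ̂, B = 1σ̂–2σ̂, A = 2σ̂–3σ̂, * = beyond 3σ̂; sign = side of CL): 1:+C, 2:+C, 3:-C, 4:-B, 5:-C, 6:-C, 7:+C, 8:-*, 9:+C, 10:-B, 11:-C, 12:-C, 13:-C, 14:+C, 15:+B
Rule 1 (one point beyond the 3σ limits) is satisfied at point 8.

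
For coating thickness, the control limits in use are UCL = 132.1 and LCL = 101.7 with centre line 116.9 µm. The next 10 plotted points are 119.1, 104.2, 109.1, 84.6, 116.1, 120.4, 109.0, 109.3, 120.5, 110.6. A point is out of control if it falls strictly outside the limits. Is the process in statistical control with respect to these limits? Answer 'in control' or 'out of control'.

out of control

Compare each point to [101.7, 132.1]: sample 4 = 84.6 < LCL.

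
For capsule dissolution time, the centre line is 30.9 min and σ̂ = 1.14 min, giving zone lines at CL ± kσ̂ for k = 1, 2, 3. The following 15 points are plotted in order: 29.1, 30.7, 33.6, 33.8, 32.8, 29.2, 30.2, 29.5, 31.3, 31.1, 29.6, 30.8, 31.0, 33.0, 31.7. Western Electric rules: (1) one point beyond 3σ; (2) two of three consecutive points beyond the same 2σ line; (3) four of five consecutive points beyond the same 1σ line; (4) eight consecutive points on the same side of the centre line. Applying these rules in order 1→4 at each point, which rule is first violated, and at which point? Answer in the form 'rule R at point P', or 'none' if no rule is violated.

Zone of each point (C = within 1σ̂, B = 1σ̂–2σ̂, A = 2σ̂–3σ̂, * = beyond 3σ̂; sign = side of CL): 1:-B, 2:-C, 3:+A, 4:+A, 5:+B, 6:-B, 7:-C, 8:-B, 9:+C, 10:+C, 11:-B, 12:-C, 13:+C, 14:+B, 15:+C
Rule 2 (two of three consecutive points beyond the same 2σ limit) is satisfied at point 4.

rule 2 at point 4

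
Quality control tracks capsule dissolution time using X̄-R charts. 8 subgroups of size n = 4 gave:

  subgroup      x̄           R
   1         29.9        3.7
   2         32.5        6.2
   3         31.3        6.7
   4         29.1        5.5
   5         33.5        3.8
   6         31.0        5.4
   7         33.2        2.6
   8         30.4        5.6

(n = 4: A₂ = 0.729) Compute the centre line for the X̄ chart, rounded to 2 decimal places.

X̄̄ = (29.9 + 32.5 + 31.3 + 29.1 + 33.5 + 31.0 + 33.2 + 30.4) / 8 = 250.9000 / 8 = 31.3625
CL = X̄̄ = 31.3625

31.36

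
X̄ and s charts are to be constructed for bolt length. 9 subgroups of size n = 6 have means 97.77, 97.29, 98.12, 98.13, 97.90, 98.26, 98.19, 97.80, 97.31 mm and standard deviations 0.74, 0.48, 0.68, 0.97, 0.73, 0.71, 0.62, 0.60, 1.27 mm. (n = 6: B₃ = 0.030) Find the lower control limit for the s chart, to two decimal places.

s̄ = (0.74 + 0.48 + 0.68 + 0.97 + 0.73 + 0.71 + 0.62 + 0.60 + 1.27) / 9 = 0.7556
LCL_s = B₃·s̄ = 0.030 × 0.7556 = 0.0227

0.02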